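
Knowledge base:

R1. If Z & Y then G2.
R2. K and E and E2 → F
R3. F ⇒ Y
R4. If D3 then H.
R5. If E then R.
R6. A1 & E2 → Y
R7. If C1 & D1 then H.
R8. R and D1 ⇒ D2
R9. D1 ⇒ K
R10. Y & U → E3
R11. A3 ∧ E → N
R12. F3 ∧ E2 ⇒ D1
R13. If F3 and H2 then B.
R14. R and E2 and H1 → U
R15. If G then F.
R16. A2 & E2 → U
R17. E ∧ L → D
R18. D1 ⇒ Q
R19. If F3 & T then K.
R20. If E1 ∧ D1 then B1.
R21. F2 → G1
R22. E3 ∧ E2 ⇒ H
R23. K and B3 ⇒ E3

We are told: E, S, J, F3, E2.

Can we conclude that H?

Forward chaining from the given facts derives: R, D1, Q, D2, K, F, Y.
Rules concluding H: R4 needs D3; R7 needs C1; R22 needs E3 — none of these are established.

No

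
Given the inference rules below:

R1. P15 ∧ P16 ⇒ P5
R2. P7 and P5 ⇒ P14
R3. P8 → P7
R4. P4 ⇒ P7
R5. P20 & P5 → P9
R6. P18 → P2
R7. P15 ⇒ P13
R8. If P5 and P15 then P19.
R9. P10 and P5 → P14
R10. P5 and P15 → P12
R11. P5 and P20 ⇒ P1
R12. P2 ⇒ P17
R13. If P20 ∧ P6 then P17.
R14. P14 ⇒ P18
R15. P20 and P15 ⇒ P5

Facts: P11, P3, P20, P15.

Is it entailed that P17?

Forward chaining from the given facts derives: P13, P5, P9, P19, P12, P1.
Rules concluding P17: R12 needs P2; R13 needs P6 — none of these are established.

No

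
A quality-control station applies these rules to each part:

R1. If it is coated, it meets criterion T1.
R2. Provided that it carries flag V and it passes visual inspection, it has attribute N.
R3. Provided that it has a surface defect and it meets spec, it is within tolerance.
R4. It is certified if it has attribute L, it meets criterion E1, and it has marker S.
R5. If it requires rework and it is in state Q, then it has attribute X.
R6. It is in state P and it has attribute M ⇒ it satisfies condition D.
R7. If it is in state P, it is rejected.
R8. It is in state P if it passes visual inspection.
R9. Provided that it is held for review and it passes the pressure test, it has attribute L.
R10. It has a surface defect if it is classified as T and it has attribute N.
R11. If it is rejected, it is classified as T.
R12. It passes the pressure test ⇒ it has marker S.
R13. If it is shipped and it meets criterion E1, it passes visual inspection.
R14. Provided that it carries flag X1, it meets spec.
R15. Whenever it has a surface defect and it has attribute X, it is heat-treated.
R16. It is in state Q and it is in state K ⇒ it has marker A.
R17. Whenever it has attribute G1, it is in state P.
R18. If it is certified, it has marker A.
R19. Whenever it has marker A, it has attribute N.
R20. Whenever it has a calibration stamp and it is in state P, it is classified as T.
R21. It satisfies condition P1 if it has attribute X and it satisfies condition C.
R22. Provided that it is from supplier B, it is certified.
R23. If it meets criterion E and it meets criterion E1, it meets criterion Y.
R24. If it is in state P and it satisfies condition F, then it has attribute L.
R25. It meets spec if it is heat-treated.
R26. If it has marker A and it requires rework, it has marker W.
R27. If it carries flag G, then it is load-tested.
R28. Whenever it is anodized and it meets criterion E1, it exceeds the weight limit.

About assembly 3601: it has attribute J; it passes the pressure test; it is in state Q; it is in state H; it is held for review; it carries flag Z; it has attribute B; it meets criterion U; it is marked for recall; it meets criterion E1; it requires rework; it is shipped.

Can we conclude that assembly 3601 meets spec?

Yes

By R5 (it requires rework, it is in state Q): it has attribute X.
By R9 (it is held for review, it passes the pressure test): it has attribute L.
By R12 (it passes the pressure test): it has marker S.
By R13 (it is shipped, it meets criterion E1): it passes visual inspection.
By R4 (it has attribute L, it meets criterion E1, it has marker S): it is certified.
By R8 (it passes visual inspection): it is in state P.
By R18 (it is certified): it has marker A.
By R19 (it has marker A): it has attribute N.
By R7 (it is in state P): it is rejected.
By R11 (it is rejected): it is classified as T.
By R10 (it is classified as T, it has attribute N): it has a surface defect.
By R15 (it has a surface defect, it has attribute X): it is heat-treated.
By R25 (it is heat-treated): it meets spec.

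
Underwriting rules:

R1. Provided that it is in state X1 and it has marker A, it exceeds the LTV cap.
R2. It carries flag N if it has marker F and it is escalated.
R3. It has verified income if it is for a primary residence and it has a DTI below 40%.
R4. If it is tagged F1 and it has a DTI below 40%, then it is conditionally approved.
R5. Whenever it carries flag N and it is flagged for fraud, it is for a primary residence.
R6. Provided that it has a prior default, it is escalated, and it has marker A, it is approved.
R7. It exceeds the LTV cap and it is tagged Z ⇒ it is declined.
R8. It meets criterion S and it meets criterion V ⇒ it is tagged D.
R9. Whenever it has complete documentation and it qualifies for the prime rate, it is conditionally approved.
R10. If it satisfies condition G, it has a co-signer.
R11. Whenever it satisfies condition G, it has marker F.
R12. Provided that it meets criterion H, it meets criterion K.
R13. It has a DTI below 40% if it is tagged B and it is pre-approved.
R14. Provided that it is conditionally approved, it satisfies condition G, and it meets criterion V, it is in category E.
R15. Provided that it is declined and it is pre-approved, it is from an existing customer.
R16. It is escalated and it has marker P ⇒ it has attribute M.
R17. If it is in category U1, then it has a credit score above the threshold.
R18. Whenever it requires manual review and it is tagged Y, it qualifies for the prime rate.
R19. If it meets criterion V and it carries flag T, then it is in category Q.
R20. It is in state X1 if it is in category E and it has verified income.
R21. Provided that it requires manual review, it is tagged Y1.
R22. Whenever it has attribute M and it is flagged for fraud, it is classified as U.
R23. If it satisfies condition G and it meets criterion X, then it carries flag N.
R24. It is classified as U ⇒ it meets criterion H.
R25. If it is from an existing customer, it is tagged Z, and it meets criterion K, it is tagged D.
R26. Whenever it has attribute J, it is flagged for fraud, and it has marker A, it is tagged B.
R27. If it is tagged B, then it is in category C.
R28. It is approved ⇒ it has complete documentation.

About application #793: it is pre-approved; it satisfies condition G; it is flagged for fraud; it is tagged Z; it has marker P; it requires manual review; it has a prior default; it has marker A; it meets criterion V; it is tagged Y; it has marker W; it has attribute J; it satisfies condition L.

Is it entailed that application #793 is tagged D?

Forward chaining from the given facts derives: has a co-signer, has marker F, qualifies for the prime rate, is tagged Y1, is tagged B, is in category C, has a DTI below 40%.
Rules concluding "it is tagged D": R8 needs "it meets criterion S"; R25 needs "it is from an existing customer" — none of these are established.

No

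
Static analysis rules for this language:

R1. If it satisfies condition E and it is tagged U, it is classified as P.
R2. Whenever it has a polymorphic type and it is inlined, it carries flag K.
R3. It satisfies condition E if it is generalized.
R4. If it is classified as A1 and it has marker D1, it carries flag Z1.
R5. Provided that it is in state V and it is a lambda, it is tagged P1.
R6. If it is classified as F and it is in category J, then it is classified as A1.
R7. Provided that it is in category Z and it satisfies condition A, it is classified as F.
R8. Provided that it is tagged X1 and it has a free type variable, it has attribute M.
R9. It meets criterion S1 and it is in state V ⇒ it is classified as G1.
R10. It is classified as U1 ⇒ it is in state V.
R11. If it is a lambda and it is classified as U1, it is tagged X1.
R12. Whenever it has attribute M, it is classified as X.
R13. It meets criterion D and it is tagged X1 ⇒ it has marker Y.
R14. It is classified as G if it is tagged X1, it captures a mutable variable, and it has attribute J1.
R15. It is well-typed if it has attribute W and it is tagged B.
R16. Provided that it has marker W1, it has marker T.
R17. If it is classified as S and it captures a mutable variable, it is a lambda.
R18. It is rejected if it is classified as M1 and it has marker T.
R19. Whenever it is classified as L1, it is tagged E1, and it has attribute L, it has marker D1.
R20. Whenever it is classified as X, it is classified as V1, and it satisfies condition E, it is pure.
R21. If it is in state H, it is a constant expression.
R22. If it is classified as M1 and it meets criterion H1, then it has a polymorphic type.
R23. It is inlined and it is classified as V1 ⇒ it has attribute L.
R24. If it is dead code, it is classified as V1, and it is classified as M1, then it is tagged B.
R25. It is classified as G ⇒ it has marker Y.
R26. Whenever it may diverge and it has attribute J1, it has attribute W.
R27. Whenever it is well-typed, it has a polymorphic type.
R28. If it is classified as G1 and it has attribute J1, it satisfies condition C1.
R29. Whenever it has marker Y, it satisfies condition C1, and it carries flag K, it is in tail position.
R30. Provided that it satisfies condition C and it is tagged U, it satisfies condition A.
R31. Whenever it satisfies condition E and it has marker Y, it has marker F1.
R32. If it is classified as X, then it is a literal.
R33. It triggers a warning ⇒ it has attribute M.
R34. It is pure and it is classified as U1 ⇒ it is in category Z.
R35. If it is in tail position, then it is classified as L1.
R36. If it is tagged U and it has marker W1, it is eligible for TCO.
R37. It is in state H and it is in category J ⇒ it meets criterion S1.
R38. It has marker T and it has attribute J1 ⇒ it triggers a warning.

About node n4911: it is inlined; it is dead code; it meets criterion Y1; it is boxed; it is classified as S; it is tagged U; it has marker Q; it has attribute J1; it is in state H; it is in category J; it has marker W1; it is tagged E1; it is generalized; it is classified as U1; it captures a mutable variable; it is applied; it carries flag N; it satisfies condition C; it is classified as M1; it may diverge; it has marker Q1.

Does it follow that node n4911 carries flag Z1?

Forward chaining from the given facts derives: satisfies condition E, is in state V, has marker T, is a lambda, is rejected, is a constant expression, has attribute W, satisfies condition A, is eligible for TCO, meets criterion S1, triggers a warning, is classified as P, is tagged P1, is classified as G1, is tagged X1, is classified as G, has marker Y, satisfies condition C1, has marker F1, has attribute M, is classified as X, is a literal.
The only rule concluding "it carries flag Z1" is R4, which needs "it is classified as A1"; that is never established.

No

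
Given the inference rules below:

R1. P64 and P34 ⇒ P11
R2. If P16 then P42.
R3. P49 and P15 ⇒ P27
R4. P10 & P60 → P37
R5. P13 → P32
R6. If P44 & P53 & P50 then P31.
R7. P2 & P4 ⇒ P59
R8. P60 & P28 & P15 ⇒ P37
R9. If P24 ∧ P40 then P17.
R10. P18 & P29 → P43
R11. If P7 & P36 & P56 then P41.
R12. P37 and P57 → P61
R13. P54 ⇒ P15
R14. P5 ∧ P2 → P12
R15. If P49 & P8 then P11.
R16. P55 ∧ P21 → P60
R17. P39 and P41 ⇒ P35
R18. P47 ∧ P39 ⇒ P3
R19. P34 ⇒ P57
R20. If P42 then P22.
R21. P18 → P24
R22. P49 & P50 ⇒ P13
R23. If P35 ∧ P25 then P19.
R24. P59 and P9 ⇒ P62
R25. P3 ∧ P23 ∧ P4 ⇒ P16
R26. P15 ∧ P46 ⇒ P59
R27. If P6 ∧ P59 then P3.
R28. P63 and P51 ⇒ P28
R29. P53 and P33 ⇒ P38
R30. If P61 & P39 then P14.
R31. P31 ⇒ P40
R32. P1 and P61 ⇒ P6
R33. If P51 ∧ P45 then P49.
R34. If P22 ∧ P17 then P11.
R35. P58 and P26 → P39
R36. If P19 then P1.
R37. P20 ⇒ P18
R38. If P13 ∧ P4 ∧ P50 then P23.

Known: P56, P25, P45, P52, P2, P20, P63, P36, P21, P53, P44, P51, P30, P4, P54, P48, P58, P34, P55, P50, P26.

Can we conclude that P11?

Forward chaining from the given facts derives: P31, P59, P15, P60, P57, P28, P40, P49, P39, P18, P27, P37, P61, P24, P13, P14, P23, P32, P17.
Rules concluding P11: R1 needs P64; R15 needs P8; R34 needs P22 — none of these are established.

No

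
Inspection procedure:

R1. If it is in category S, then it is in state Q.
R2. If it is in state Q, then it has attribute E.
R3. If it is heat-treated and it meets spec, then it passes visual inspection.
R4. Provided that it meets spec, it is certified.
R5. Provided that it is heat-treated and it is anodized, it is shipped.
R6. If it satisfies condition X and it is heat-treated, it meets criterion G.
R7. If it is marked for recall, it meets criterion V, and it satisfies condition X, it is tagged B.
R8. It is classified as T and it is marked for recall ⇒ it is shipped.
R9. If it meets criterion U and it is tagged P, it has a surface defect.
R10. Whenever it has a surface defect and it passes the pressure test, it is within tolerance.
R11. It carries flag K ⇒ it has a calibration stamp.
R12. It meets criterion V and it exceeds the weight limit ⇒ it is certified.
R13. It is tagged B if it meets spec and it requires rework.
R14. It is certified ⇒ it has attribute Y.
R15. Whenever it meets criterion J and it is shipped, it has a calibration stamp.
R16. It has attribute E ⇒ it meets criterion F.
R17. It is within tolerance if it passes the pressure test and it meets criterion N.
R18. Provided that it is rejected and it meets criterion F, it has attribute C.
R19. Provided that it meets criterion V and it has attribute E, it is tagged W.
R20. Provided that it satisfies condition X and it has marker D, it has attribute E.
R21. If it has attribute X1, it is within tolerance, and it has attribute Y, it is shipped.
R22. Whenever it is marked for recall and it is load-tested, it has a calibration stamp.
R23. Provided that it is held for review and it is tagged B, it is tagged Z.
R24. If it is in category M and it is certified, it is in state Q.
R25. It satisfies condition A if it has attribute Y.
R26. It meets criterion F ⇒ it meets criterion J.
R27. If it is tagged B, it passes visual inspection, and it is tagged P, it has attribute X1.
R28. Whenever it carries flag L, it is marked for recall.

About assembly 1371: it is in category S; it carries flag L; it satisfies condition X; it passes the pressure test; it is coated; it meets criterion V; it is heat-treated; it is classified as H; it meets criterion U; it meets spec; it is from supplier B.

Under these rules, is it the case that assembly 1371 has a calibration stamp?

No

Forward chaining from the given facts derives: is in state Q, has attribute E, passes visual inspection, is certified, meets criterion G, has attribute Y, meets criterion F, is tagged W, satisfies condition A, meets criterion J, is marked for recall, is tagged B.
Rules concluding "it has a calibration stamp": R11 needs "it carries flag K"; R15 needs "it is shipped"; R22 needs "it is load-tested" — none of these are established.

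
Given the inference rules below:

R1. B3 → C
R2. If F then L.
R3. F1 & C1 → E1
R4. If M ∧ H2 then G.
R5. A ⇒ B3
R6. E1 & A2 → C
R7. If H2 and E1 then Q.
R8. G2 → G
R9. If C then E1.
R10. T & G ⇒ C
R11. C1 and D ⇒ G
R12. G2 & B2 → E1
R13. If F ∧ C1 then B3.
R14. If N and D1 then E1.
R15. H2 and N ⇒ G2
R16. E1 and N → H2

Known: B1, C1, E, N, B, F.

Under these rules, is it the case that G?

B3  (by R13: F, C1)
C  (by R1: B3)
E1  (by R9: C)
H2  (by R16: E1, N)
G2  (by R15: H2, N)
G  (by R8: G2)

Yes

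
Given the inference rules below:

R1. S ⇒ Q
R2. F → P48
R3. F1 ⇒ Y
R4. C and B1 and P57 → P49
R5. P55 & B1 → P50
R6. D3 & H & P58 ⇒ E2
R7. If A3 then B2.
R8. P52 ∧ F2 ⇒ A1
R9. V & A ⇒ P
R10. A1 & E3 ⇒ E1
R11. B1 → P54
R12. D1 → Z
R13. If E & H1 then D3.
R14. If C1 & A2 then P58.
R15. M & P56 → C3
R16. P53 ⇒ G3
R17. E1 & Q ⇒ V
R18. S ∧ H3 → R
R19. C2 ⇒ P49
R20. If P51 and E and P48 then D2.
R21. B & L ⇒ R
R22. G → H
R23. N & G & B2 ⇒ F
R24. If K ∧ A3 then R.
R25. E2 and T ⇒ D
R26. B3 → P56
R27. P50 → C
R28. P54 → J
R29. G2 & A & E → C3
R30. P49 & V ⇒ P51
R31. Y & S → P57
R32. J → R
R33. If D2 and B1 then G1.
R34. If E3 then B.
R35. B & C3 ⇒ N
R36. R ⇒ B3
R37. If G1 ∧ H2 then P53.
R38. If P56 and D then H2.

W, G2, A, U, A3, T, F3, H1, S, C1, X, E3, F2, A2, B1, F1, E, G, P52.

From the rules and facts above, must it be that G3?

No

Forward chaining from the given facts derives: Q, Y, B2, A1, E1, P54, D3, P58, V, H, J, C3, P57, R, B, N, B3, E2, P, F, D, P56, H2, P48.
The only rule concluding G3 is R16, which needs P53; that is never established.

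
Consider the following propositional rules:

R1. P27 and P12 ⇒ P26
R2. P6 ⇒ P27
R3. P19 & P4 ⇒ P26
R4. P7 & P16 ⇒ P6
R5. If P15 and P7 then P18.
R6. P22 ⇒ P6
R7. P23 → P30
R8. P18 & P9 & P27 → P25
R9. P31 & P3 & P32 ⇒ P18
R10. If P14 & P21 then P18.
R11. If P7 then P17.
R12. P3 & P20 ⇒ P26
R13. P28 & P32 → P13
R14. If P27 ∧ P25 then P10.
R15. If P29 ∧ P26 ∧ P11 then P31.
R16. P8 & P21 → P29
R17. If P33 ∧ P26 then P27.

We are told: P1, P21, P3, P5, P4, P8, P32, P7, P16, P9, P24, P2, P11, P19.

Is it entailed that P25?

Yes

P26  (by R3: P19, P4)
P6  (by R4: P7, P16)
P29  (by R16: P8, P21)
P27  (by R2: P6)
P31  (by R15: P29, P26, P11)
P18  (by R9: P31, P3, P32)
P25  (by R8: P18, P9, P27)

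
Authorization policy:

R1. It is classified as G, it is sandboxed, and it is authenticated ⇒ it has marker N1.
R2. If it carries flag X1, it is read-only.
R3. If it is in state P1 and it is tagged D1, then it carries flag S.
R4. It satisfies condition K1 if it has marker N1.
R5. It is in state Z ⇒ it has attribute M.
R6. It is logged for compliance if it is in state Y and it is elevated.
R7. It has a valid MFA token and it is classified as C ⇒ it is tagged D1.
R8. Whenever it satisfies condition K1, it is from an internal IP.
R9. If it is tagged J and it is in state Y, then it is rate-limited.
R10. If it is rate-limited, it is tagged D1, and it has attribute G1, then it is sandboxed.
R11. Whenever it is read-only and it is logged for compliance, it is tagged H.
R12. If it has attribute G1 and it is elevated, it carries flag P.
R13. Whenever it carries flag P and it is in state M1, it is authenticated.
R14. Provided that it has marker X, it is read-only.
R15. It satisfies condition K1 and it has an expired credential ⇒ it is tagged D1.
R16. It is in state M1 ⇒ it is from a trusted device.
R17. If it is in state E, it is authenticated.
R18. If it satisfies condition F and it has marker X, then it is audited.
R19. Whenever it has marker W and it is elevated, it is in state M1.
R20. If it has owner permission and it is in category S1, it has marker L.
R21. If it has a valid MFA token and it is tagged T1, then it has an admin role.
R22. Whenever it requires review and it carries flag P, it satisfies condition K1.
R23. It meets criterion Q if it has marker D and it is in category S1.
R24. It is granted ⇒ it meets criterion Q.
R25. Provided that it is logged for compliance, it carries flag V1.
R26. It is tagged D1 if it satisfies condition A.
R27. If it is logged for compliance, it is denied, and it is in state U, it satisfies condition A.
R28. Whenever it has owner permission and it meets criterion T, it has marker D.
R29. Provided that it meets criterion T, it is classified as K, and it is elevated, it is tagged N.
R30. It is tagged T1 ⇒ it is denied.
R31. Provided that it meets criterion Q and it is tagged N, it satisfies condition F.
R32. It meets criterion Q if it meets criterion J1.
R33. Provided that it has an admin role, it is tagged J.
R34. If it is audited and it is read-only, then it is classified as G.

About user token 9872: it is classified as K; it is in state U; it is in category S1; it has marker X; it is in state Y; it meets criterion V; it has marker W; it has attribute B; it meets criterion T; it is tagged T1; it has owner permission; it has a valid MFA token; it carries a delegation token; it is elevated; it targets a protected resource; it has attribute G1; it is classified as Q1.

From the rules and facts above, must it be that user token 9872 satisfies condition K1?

Yes

By R6 (it is in state Y, it is elevated): it is logged for compliance.
By R12 (it has attribute G1, it is elevated): it carries flag P.
By R14 (it has marker X): it is read-only.
By R19 (it has marker W, it is elevated): it is in state M1.
By R21 (it has a valid MFA token, it is tagged T1): it has an admin role.
By R28 (it has owner permission, it meets criterion T): it has marker D.
By R29 (it meets criterion T, it is classified as K, it is elevated): it is tagged N.
By R30 (it is tagged T1): it is denied.
By R33 (it has an admin role): it is tagged J.
By R9 (it is tagged J, it is in state Y): it is rate-limited.
By R13 (it carries flag P, it is in state M1): it is authenticated.
By R23 (it has marker D, it is in category S1): it meets criterion Q.
By R27 (it is logged for compliance, it is denied, it is in state U): it satisfies condition A.
By R31 (it meets criterion Q, it is tagged N): it satisfies condition F.
By R18 (it satisfies condition F, it has marker X): it is audited.
By R26 (it satisfies condition A): it is tagged D1.
By R34 (it is audited, it is read-only): it is classified as G.
By R10 (it is rate-limited, it is tagged D1, it has attribute G1): it is sandboxed.
By R1 (it is classified as G, it is sandboxed, it is authenticated): it has marker N1.
By R4 (it has marker N1): it satisfies condition K1.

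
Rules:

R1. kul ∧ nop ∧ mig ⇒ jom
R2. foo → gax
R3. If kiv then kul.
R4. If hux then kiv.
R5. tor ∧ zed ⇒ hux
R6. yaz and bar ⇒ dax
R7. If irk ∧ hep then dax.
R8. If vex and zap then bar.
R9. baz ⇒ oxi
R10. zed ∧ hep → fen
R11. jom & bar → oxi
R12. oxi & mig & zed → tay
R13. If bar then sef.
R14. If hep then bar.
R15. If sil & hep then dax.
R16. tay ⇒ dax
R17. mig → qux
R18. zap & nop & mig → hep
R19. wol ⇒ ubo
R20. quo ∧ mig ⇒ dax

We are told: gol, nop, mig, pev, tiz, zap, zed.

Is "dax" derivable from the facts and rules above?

No

Forward chaining from the given facts derives: qux, hep, fen, bar, sef.
Rules concluding dax: R6 needs yaz; R7 needs irk; R15 needs sil; R16 needs tay; R20 needs quo — none of these are established.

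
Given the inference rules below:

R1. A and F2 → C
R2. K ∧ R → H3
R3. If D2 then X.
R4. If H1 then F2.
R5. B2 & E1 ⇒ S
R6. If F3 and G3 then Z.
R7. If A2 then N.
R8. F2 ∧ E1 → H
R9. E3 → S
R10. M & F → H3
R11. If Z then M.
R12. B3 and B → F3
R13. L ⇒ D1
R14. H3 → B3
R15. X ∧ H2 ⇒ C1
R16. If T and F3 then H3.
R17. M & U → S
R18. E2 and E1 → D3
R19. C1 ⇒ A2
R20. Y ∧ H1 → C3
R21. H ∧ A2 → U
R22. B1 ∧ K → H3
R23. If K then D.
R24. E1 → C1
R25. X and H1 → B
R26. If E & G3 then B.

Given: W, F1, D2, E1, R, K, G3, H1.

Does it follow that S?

H3  (by R2: K, R)
X  (by R3: D2)
F2  (by R4: H1)
H  (by R8: F2, E1)
B3  (by R14: H3)
C1  (by R24: E1)
B  (by R25: X, H1)
F3  (by R12: B3, B)
A2  (by R19: C1)
U  (by R21: H, A2)
Z  (by R6: F3, G3)
M  (by R11: Z)
S  (by R17: M, U)

Yes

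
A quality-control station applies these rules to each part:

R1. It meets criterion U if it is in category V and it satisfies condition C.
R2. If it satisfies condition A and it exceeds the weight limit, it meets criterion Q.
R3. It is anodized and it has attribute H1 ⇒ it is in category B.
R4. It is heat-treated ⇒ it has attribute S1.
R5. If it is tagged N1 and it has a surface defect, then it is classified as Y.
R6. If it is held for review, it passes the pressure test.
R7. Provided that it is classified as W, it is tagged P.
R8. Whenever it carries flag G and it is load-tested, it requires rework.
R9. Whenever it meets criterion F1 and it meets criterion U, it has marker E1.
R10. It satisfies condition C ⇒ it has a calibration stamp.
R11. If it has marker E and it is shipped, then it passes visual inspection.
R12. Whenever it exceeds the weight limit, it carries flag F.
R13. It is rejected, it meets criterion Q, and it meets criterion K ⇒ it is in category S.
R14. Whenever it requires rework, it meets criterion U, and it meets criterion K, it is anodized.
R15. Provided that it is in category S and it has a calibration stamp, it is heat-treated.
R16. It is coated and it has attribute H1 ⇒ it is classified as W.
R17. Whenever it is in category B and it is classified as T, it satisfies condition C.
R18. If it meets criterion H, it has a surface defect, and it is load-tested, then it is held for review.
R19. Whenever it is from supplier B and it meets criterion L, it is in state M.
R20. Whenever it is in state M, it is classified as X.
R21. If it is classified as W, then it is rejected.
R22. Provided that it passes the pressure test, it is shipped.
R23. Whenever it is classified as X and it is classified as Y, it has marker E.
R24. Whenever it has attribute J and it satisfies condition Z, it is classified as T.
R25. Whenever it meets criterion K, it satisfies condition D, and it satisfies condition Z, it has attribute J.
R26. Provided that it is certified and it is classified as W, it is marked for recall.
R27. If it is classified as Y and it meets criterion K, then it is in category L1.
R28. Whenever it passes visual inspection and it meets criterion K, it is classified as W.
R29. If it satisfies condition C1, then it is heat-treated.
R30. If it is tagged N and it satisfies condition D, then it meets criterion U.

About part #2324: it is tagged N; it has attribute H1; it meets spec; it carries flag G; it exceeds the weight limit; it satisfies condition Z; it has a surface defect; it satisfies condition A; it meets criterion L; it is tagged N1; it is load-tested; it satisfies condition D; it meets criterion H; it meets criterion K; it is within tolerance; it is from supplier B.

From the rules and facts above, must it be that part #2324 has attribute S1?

By R2 (it satisfies condition A, it exceeds the weight limit): it meets criterion Q.
By R5 (it is tagged N1, it has a surface defect): it is classified as Y.
By R8 (it carries flag G, it is load-tested): it requires rework.
By R18 (it meets criterion H, it has a surface defect, it is load-tested): it is held for review.
By R19 (it is from supplier B, it meets criterion L): it is in state M.
By R20 (it is in state M): it is classified as X.
By R23 (it is classified as X, it is classified as Y): it has marker E.
By R25 (it meets criterion K, it satisfies condition D, it satisfies condition Z): it has attribute J.
By R30 (it is tagged N, it satisfies condition D): it meets criterion U.
By R6 (it is held for review): it passes the pressure test.
By R14 (it requires rework, it meets criterion U, it meets criterion K): it is anodized.
By R22 (it passes the pressure test): it is shipped.
By R24 (it has attribute J, it satisfies condition Z): it is classified as T.
By R3 (it is anodized, it has attribute H1): it is in category B.
By R11 (it has marker E, it is shipped): it passes visual inspection.
By R17 (it is in category B, it is classified as T): it satisfies condition C.
By R28 (it passes visual inspection, it meets criterion K): it is classified as W.
By R10 (it satisfies condition C): it has a calibration stamp.
By R21 (it is classified as W): it is rejected.
By R13 (it is rejected, it meets criterion Q, it meets criterion K): it is in category S.
By R15 (it is in category S, it has a calibration stamp): it is heat-treated.
By R4 (it is heat-treated): it has attribute S1.

Yes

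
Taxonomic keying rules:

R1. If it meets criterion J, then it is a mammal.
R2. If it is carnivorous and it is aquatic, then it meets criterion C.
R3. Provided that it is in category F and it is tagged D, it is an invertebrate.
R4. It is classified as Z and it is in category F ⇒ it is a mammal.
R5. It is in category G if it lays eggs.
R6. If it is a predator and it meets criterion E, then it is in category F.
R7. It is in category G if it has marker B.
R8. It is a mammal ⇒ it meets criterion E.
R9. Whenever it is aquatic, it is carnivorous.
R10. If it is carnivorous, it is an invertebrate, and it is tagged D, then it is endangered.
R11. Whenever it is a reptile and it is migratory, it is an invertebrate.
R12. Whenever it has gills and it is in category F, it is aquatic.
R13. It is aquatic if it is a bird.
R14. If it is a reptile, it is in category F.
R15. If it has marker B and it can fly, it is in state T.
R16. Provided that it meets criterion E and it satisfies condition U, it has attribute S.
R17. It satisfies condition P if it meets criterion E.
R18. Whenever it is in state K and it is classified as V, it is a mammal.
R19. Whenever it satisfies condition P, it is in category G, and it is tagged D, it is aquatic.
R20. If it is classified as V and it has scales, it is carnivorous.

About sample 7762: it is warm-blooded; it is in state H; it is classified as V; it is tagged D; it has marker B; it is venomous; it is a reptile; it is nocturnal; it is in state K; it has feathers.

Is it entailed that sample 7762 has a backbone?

Forward chaining from the given facts derives: is in category G, is in category F, is a mammal, is an invertebrate, meets criterion E, satisfies condition P, is aquatic, is carnivorous, is endangered, meets criterion C.
No rule has "it has a backbone" as its conclusion, and it is not among the given facts.

No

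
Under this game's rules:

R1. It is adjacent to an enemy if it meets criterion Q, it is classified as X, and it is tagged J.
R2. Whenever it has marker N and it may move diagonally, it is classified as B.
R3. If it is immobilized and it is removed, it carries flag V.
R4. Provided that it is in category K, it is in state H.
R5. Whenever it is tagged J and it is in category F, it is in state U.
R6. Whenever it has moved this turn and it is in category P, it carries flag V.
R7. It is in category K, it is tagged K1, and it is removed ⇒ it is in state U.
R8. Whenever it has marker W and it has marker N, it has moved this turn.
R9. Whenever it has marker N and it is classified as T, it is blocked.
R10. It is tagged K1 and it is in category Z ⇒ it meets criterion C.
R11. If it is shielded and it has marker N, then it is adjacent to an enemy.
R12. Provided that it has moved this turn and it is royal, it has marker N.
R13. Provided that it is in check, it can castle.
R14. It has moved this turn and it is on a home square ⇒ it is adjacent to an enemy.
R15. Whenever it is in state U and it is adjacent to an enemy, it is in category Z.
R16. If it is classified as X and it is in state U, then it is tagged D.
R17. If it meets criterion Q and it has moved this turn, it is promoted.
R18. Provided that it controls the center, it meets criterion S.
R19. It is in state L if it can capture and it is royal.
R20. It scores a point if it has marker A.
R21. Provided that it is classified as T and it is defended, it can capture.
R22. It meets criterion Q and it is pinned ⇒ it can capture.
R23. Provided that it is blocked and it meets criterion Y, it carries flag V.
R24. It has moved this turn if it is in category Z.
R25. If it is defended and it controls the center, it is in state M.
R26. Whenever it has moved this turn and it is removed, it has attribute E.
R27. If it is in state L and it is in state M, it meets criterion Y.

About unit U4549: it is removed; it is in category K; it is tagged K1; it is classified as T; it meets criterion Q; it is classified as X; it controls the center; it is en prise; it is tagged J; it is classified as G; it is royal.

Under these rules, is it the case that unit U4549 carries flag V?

No

Forward chaining from the given facts derives: is adjacent to an enemy, is in state H, is in state U, is in category Z, is tagged D, meets criterion S, has moved this turn, has attribute E, meets criterion C, has marker N, is promoted, is blocked.
Rules concluding "it carries flag V": R3 needs "it is immobilized"; R6 needs "it is in category P"; R23 needs "it meets criterion Y" — none of these are established.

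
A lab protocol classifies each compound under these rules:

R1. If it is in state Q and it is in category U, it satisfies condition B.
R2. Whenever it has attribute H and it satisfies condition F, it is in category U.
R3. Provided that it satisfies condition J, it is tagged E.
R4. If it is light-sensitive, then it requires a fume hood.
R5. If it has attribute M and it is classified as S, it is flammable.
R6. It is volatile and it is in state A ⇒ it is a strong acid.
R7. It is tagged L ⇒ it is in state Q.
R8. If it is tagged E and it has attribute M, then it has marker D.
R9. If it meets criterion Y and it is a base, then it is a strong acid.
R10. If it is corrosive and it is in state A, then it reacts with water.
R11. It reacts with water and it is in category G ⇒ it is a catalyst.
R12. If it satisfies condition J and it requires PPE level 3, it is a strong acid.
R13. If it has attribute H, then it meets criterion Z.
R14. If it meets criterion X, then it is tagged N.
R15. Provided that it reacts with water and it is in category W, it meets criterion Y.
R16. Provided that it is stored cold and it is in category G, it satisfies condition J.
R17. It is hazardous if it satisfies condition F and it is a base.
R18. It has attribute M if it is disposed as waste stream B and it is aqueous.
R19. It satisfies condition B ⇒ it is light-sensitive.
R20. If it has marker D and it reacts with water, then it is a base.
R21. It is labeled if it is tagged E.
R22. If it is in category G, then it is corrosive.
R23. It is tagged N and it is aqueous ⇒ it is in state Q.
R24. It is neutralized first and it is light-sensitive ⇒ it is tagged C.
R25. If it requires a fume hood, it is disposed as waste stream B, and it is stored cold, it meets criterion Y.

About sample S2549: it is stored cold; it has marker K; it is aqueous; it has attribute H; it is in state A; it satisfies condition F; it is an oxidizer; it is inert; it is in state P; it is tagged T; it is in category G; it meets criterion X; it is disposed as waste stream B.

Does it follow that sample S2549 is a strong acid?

By R2 (it has attribute H, it satisfies condition F): it is in category U.
By R14 (it meets criterion X): it is tagged N.
By R16 (it is stored cold, it is in category G): it satisfies condition J.
By R18 (it is disposed as waste stream B, it is aqueous): it has attribute M.
By R22 (it is in category G): it is corrosive.
By R23 (it is tagged N, it is aqueous): it is in state Q.
By R1 (it is in state Q, it is in category U): it satisfies condition B.
By R3 (it satisfies condition J): it is tagged E.
By R8 (it is tagged E, it has attribute M): it has marker D.
By R10 (it is corrosive, it is in state A): it reacts with water.
By R19 (it satisfies condition B): it is light-sensitive.
By R20 (it has marker D, it reacts with water): it is a base.
By R4 (it is light-sensitive): it requires a fume hood.
By R25 (it requires a fume hood, it is disposed as waste stream B, it is stored cold): it meets criterion Y.
By R9 (it meets criterion Y, it is a base): it is a strong acid.

Yes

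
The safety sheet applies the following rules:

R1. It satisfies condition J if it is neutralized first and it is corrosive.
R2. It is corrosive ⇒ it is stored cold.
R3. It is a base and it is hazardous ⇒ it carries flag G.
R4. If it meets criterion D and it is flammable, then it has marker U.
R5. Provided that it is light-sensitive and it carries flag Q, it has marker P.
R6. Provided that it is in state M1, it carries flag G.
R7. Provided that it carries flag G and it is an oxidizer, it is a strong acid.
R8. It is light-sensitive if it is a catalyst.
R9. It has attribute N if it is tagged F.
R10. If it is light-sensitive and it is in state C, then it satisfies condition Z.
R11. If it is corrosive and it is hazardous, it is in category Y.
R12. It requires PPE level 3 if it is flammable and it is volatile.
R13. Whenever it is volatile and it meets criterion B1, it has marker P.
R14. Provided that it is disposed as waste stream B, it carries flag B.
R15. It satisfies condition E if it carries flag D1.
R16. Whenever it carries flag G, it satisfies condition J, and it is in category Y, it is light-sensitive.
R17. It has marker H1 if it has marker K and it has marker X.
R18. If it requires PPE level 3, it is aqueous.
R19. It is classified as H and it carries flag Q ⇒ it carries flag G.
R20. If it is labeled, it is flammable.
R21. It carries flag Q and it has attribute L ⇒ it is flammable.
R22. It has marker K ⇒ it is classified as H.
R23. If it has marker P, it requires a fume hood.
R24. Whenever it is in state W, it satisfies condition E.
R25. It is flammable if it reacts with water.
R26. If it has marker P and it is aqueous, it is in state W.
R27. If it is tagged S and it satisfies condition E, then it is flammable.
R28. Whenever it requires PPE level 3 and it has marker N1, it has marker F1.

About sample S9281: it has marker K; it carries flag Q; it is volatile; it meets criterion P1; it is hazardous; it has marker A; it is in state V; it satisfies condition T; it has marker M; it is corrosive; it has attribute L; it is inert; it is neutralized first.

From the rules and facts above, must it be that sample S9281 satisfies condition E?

Yes

By R1 (it is neutralized first, it is corrosive): it satisfies condition J.
By R11 (it is corrosive, it is hazardous): it is in category Y.
By R21 (it carries flag Q, it has attribute L): it is flammable.
By R22 (it has marker K): it is classified as H.
By R12 (it is flammable, it is volatile): it requires PPE level 3.
By R18 (it requires PPE level 3): it is aqueous.
By R19 (it is classified as H, it carries flag Q): it carries flag G.
By R16 (it carries flag G, it satisfies condition J, it is in category Y): it is light-sensitive.
By R5 (it is light-sensitive, it carries flag Q): it has marker P.
By R26 (it has marker P, it is aqueous): it is in state W.
By R24 (it is in state W): it satisfies condition E.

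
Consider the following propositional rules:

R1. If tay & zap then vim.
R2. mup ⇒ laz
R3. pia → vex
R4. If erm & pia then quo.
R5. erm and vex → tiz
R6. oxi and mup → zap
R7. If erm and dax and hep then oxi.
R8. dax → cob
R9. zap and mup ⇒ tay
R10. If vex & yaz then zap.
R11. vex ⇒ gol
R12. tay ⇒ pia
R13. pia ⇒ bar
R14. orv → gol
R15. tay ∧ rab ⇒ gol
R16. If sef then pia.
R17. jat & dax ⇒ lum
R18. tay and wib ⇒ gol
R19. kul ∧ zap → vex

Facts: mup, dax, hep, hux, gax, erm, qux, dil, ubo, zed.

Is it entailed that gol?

oxi  (by R7: erm, dax, hep)
zap  (by R6: oxi, mup)
tay  (by R9: zap, mup)
pia  (by R12: tay)
vex  (by R3: pia)
gol  (by R11: vex)

Yes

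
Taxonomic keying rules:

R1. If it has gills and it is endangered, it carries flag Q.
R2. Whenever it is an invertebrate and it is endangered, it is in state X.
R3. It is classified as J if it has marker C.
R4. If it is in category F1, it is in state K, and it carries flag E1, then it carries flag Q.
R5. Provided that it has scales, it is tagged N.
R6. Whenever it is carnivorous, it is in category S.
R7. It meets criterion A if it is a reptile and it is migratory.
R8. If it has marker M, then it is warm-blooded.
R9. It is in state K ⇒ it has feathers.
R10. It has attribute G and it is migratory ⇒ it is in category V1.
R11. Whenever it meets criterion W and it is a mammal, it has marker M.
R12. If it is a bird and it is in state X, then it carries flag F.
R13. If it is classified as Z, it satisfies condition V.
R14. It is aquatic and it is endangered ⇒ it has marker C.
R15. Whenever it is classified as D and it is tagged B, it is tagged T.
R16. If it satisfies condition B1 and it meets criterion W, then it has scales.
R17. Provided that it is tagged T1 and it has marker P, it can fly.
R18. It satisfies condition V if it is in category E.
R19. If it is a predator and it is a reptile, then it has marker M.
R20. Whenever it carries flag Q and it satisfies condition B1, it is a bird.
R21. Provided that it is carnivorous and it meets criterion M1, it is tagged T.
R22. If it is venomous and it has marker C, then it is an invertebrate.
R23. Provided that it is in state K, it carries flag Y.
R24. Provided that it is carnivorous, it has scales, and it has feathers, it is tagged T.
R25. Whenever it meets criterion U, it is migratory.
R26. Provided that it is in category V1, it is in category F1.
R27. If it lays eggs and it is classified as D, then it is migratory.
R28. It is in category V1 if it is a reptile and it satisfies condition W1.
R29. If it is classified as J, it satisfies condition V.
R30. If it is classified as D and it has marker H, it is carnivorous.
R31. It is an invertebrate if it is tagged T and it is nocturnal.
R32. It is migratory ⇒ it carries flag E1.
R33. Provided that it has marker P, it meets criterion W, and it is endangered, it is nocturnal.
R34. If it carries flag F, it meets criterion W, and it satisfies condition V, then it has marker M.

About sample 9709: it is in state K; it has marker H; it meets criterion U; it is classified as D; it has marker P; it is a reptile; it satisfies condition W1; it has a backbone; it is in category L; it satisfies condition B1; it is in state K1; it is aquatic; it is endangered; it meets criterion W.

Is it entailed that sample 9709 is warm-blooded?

By R9 (it is in state K): it has feathers.
By R14 (it is aquatic, it is endangered): it has marker C.
By R16 (it satisfies condition B1, it meets criterion W): it has scales.
By R25 (it meets criterion U): it is migratory.
By R28 (it is a reptile, it satisfies condition W1): it is in category V1.
By R30 (it is classified as D, it has marker H): it is carnivorous.
By R32 (it is migratory): it carries flag E1.
By R33 (it has marker P, it meets criterion W, it is endangered): it is nocturnal.
By R3 (it has marker C): it is classified as J.
By R24 (it is carnivorous, it has scales, it has feathers): it is tagged T.
By R26 (it is in category V1): it is in category F1.
By R29 (it is classified as J): it satisfies condition V.
By R31 (it is tagged T, it is nocturnal): it is an invertebrate.
By R2 (it is an invertebrate, it is endangered): it is in state X.
By R4 (it is in category F1, it is in state K, it carries flag E1): it carries flag Q.
By R20 (it carries flag Q, it satisfies condition B1): it is a bird.
By R12 (it is a bird, it is in state X): it carries flag F.
By R34 (it carries flag F, it meets criterion W, it satisfies condition V): it has marker M.
By R8 (it has marker M): it is warm-blooded.

Yes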